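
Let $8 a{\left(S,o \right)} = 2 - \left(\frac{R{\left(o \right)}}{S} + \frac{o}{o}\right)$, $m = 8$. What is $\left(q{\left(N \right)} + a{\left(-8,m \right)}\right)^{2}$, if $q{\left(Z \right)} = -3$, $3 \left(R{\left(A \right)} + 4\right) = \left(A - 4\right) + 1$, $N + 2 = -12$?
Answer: $\frac{312481}{36864} \approx 8.4766$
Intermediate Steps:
$N = -14$ ($N = -2 - 12 = -14$)
$R{\left(A \right)} = -5 + \frac{A}{3}$ ($R{\left(A \right)} = -4 + \frac{\left(A - 4\right) + 1}{3} = -4 + \frac{\left(-4 + A\right) + 1}{3} = -4 + \frac{-3 + A}{3} = -4 + \left(-1 + \frac{A}{3}\right) = -5 + \frac{A}{3}$)
$a{\left(S,o \right)} = \frac{1}{8} - \frac{-5 + \frac{o}{3}}{8 S}$ ($a{\left(S,o \right)} = \frac{2 - \left(\frac{-5 + \frac{o}{3}}{S} + \frac{o}{o}\right)}{8} = \frac{2 - \left(\frac{-5 + \frac{o}{3}}{S} + 1\right)}{8} = \frac{2 - \left(1 + \frac{-5 + \frac{o}{3}}{S}\right)}{8} = \frac{1 - \frac{-5 + \frac{o}{3}}{S}}{8} = \frac{1}{8} - \frac{-5 + \frac{o}{3}}{8 S}$)
$\left(q{\left(N \right)} + a{\left(-8,m \right)}\right)^{2} = \left(-3 + \frac{15 - 8 + 3 \left(-8\right)}{24 \left(-8\right)}\right)^{2} = \left(-3 + \frac{1}{24} \left(- \frac{1}{8}\right) \left(15 - 8 - 24\right)\right)^{2} = \left(-3 + \frac{1}{24} \left(- \frac{1}{8}\right) \left(-17\right)\right)^{2} = \left(-3 + \frac{17}{192}\right)^{2} = \left(- \frac{559}{192}\right)^{2} = \frac{312481}{36864}$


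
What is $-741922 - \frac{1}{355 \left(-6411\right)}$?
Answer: $- \frac{1688543989409}{2275905} \approx -7.4192 \cdot 10^{5}$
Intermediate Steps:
$-741922 - \frac{1}{355 \left(-6411\right)} = -741922 - \frac{1}{-2275905} = -741922 - - \frac{1}{2275905} = -741922 + \frac{1}{2275905} = - \frac{1688543989409}{2275905}$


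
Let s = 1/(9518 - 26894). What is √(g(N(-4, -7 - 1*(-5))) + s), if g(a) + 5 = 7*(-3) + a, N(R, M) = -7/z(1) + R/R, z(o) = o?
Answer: I*√603851838/4344 ≈ 5.6569*I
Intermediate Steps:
N(R, M) = -6 (N(R, M) = -7/1 + R/R = -7*1 + 1 = -7 + 1 = -6)
s = -1/17376 (s = 1/(-17376) = -1/17376 ≈ -5.7551e-5)
g(a) = -26 + a (g(a) = -5 + (7*(-3) + a) = -5 + (-21 + a) = -26 + a)
√(g(N(-4, -7 - 1*(-5))) + s) = √((-26 - 6) - 1/17376) = √(-32 - 1/17376) = √(-556033/17376) = I*√603851838/4344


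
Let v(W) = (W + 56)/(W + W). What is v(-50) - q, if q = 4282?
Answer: -214103/50 ≈ -4282.1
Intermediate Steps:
v(W) = (56 + W)/(2*W) (v(W) = (56 + W)/((2*W)) = (56 + W)*(1/(2*W)) = (56 + W)/(2*W))
v(-50) - q = (1/2)*(56 - 50)/(-50) - 1*4282 = (1/2)*(-1/50)*6 - 4282 = -3/50 - 4282 = -214103/50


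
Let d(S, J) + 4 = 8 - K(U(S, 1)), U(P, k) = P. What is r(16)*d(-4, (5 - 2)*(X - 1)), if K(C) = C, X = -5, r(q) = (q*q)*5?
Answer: 10240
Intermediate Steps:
r(q) = 5*q**2 (r(q) = q**2*5 = 5*q**2)
d(S, J) = 4 - S (d(S, J) = -4 + (8 - S) = 4 - S)
r(16)*d(-4, (5 - 2)*(X - 1)) = (5*16**2)*(4 - 1*(-4)) = (5*256)*(4 + 4) = 1280*8 = 10240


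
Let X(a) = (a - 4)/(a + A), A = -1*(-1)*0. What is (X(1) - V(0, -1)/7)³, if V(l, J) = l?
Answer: -27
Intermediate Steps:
A = 0 (A = 1*0 = 0)
X(a) = (-4 + a)/a (X(a) = (a - 4)/(a + 0) = (-4 + a)/a)
(X(1) - V(0, -1)/7)³ = ((-4 + 1)/1 - 0/7)³ = (1*(-3) - 0/7)³ = (-3 - 1*0)³ = (-3 + 0)³ = (-3)³ = -27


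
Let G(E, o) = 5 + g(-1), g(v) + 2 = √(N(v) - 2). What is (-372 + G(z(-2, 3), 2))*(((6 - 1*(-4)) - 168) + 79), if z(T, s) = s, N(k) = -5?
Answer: 29151 - 79*I*√7 ≈ 29151.0 - 209.01*I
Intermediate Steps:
g(v) = -2 + I*√7 (g(v) = -2 + √(-5 - 2) = -2 + √(-7) = -2 + I*√7)
G(E, o) = 3 + I*√7 (G(E, o) = 5 + (-2 + I*√7) = 3 + I*√7)
(-372 + G(z(-2, 3), 2))*(((6 - 1*(-4)) - 168) + 79) = (-372 + (3 + I*√7))*(((6 - 1*(-4)) - 168) + 79) = (-369 + I*√7)*(((6 + 4) - 168) + 79) = (-369 + I*√7)*((10 - 168) + 79) = (-369 + I*√7)*(-158 + 79) = (-369 + I*√7)*(-79) = 29151 - 79*I*√7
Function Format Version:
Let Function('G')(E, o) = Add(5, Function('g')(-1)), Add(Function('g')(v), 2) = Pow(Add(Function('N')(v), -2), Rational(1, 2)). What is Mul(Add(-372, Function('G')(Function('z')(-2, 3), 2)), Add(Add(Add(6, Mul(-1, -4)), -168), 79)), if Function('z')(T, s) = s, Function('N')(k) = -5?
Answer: Add(29151, Mul(-79, I, Pow(7, Rational(1, 2)))) ≈ Add(29151., Mul(-209.01, I))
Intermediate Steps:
Function('g')(v) = Add(-2, Mul(I, Pow(7, Rational(1, 2)))) (Function('g')(v) = Add(-2, Pow(Add(-5, -2), Rational(1, 2))) = Add(-2, Pow(-7, Rational(1, 2))) = Add(-2, Mul(I, Pow(7, Rational(1, 2)))))
Function('G')(E, o) = Add(3, Mul(I, Pow(7, Rational(1, 2)))) (Function('G')(E, o) = Add(5, Add(-2, Mul(I, Pow(7, Rational(1, 2))))) = Add(3, Mul(I, Pow(7, Rational(1, 2)))))
Mul(Add(-372, Function('G')(Function('z')(-2, 3), 2)), Add(Add(Add(6, Mul(-1, -4)), -168), 79)) = Mul(Add(-372, Add(3, Mul(I, Pow(7, Rational(1, 2))))), Add(Add(Add(6, Mul(-1, -4)), -168), 79)) = Mul(Add(-369, Mul(I, Pow(7, Rational(1, 2)))), Add(Add(Add(6, 4), -168), 79)) = Mul(Add(-369, Mul(I, Pow(7, Rational(1, 2)))), Add(Add(10, -168), 79)) = Mul(Add(-369, Mul(I, Pow(7, Rational(1, 2)))), Add(-158, 79)) = Mul(Add(-369, Mul(I, Pow(7, Rational(1, 2)))), -79) = Add(29151, Mul(-79, I, Pow(7, Rational(1, 2))))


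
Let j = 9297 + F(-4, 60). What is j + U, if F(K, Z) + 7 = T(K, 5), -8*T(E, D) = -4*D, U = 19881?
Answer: 58347/2 ≈ 29174.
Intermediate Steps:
T(E, D) = D/2 (T(E, D) = -(-1)*D/2 = D/2)
F(K, Z) = -9/2 (F(K, Z) = -7 + (1/2)*5 = -7 + 5/2 = -9/2)
j = 18585/2 (j = 9297 - 9/2 = 18585/2 ≈ 9292.5)
j + U = 18585/2 + 19881 = 58347/2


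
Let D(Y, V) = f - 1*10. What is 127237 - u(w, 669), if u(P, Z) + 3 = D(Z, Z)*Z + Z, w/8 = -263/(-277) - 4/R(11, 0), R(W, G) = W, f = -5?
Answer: 136606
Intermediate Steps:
D(Y, V) = -15 (D(Y, V) = -5 - 1*10 = -5 - 10 = -15)
w = 14280/3047 (w = 8*(-263/(-277) - 4/11) = 8*(-263*(-1/277) - 4*1/11) = 8*(263/277 - 4/11) = 8*(1785/3047) = 14280/3047 ≈ 4.6866)
u(P, Z) = -3 - 14*Z (u(P, Z) = -3 + (-15*Z + Z) = -3 - 14*Z)
127237 - u(w, 669) = 127237 - (-3 - 14*669) = 127237 - (-3 - 9366) = 127237 - 1*(-9369) = 127237 + 9369 = 136606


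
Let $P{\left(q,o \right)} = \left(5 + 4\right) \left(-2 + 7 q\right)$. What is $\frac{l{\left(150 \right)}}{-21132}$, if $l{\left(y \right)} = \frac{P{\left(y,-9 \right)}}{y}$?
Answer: $- \frac{131}{44025} \approx -0.0029756$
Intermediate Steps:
$P{\left(q,o \right)} = -18 + 63 q$ ($P{\left(q,o \right)} = 9 \left(-2 + 7 q\right) = -18 + 63 q$)
$l{\left(y \right)} = \frac{-18 + 63 y}{y}$
$\frac{l{\left(150 \right)}}{-21132} = \frac{63 - \frac{18}{150}}{-21132} = \left(63 - \frac{3}{25}\right) \left(- \frac{1}{21132}\right) = \frac{1572}{25} \left(- \frac{1}{21132}\right) = - \frac{131}{44025}$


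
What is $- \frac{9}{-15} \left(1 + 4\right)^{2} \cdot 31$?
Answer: $465$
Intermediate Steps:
$- \frac{9}{-15} \left(1 + 4\right)^{2} \cdot 31 = \left(-9\right) \left(- \frac{1}{15}\right) 5^{2} \cdot 31 = \frac{3}{5} \cdot 25 \cdot 31 = 15 \cdot 31 = 465$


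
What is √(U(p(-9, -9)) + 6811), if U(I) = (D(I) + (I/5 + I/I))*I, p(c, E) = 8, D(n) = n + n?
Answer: √173995/5 ≈ 83.425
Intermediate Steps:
D(n) = 2*n
U(I) = I*(1 + 11*I/5) (U(I) = (2*I + (I/5 + I/I))*I = (2*I + (I*(⅕) + 1))*I = (2*I + (I/5 + 1))*I = (2*I + (1 + I/5))*I = (1 + 11*I/5)*I = I*(1 + 11*I/5))
√(U(p(-9, -9)) + 6811) = √((⅕)*8*(5 + 11*8) + 6811) = √((⅕)*8*(5 + 88) + 6811) = √((⅕)*8*93 + 6811) = √(744/5 + 6811) = √(34799/5) = √173995/5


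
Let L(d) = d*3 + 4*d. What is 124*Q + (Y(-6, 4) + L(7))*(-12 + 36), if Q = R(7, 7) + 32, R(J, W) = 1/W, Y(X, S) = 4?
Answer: 36804/7 ≈ 5257.7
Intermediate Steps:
L(d) = 7*d (L(d) = 3*d + 4*d = 7*d)
Q = 225/7 (Q = 1/7 + 32 = 225/7 ≈ 32.143)
124*Q + (Y(-6, 4) + L(7))*(-12 + 36) = 124*(225/7) + (4 + 7*7)*(-12 + 36) = 27900/7 + (4 + 49)*24 = 27900/7 + 53*24 = 27900/7 + 1272 = 36804/7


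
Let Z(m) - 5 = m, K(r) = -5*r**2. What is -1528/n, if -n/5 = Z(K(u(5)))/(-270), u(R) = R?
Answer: 3438/5 ≈ 687.60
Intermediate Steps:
Z(m) = 5 + m
n = -20/9 (n = -5*(5 - 5*5**2)/(-270) = -(-1)*(5 - 5*25)/54 = -(-1)*(5 - 125)/54 = -(-1)*(-120)/54 = -5*4/9 = -20/9 ≈ -2.2222)
-1528/n = -1528/(-20/9) = -1528*(-9/20) = 3438/5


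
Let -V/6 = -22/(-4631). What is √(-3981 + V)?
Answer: I*√705601473/421 ≈ 63.095*I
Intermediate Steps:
V = -12/421 (V = -(-132)/(-4631) = -(-132)*(-1)/4631 = -6*2/421 = -12/421 ≈ -0.028504)
√(-3981 + V) = √(-3981 - 12/421) = √(-1676013/421) = I*√705601473/421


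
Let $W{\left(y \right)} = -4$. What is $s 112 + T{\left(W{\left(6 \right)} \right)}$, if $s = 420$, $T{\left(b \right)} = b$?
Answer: $47036$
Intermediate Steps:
$s 112 + T{\left(W{\left(6 \right)} \right)} = 420 \cdot 112 - 4 = 47040 - 4 = 47036$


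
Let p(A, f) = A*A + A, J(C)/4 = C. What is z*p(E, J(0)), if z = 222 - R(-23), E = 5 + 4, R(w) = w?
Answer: 22050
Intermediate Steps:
E = 9
J(C) = 4*C
z = 245 (z = 222 - 1*(-23) = 222 + 23 = 245)
p(A, f) = A + A² (p(A, f) = A² + A = A + A²)
z*p(E, J(0)) = 245*(9*(1 + 9)) = 245*(9*10) = 245*90 = 22050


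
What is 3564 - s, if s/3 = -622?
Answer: 5430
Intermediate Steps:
s = -1866 (s = 3*(-622) = -1866)
3564 - s = 3564 - 1*(-1866) = 3564 + 1866 = 5430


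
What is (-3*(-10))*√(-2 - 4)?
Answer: 30*I*√6 ≈ 73.485*I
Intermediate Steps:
(-3*(-10))*√(-2 - 4) = 30*√(-6) = 30*(I*√6) = 30*I*√6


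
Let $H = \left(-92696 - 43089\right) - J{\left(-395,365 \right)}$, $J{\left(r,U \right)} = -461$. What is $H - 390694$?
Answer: $-526018$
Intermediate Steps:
$H = -135324$ ($H = \left(-92696 - 43089\right) - -461 = \left(-92696 - 43089\right) + 461 = -135785 + 461 = -135324$)
$H - 390694 = -135324 - 390694 = -526018$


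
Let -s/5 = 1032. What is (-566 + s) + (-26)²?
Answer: -5050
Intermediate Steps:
s = -5160 (s = -5*1032 = -5160)
(-566 + s) + (-26)² = (-566 - 5160) + (-26)² = -5726 + 676 = -5050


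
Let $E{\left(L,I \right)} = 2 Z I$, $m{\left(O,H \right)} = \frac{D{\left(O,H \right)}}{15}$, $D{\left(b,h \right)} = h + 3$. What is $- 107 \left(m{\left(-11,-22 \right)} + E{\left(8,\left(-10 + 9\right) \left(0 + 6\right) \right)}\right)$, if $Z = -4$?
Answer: $- \frac{75007}{15} \approx -5000.5$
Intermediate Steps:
$D{\left(b,h \right)} = 3 + h$
$m{\left(O,H \right)} = \frac{1}{5} + \frac{H}{15}$ ($m{\left(O,H \right)} = \frac{3 + H}{15} = \left(3 + H\right) \frac{1}{15} = \frac{1}{5} + \frac{H}{15}$)
$E{\left(L,I \right)} = - 8 I$ ($E{\left(L,I \right)} = 2 \left(-4\right) I = - 8 I$)
$- 107 \left(m{\left(-11,-22 \right)} + E{\left(8,\left(-10 + 9\right) \left(0 + 6\right) \right)}\right) = - 107 \left(\left(\frac{1}{5} + \frac{1}{15} \left(-22\right)\right) - 8 \left(-10 + 9\right) \left(0 + 6\right)\right) = - 107 \left(\left(\frac{1}{5} - \frac{22}{15}\right) - 8 \left(\left(-1\right) 6\right)\right) = - 107 \left(- \frac{19}{15} - -48\right) = - 107 \left(- \frac{19}{15} + 48\right) = \left(-107\right) \frac{701}{15} = - \frac{75007}{15}$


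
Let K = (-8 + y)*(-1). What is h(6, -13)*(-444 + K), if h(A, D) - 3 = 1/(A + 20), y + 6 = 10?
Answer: -17380/13 ≈ -1336.9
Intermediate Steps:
y = 4 (y = -6 + 10 = 4)
h(A, D) = 3 + 1/(20 + A) (h(A, D) = 3 + 1/(A + 20) = 3 + 1/(20 + A))
K = 4 (K = (-8 + 4)*(-1) = -4*(-1) = 4)
h(6, -13)*(-444 + K) = ((61 + 3*6)/(20 + 6))*(-444 + 4) = ((61 + 18)/26)*(-440) = ((1/26)*79)*(-440) = (79/26)*(-440) = -17380/13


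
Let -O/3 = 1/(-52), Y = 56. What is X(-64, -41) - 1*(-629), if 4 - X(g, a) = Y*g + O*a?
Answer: 219407/52 ≈ 4219.4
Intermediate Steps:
O = 3/52 (O = -3/(-52) = -3*(-1/52) = 3/52 ≈ 0.057692)
X(g, a) = 4 - 56*g - 3*a/52 (X(g, a) = 4 - (56*g + 3*a/52) = 4 + (-56*g - 3*a/52) = 4 - 56*g - 3*a/52)
X(-64, -41) - 1*(-629) = (4 - 56*(-64) - 3/52*(-41)) - 1*(-629) = (4 + 3584 + 123/52) + 629 = 186699/52 + 629 = 219407/52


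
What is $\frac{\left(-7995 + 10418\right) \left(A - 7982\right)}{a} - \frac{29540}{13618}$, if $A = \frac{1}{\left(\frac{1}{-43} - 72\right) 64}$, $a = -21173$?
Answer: $\frac{26039767596412213}{28575044213056} \approx 911.28$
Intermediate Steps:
$A = - \frac{43}{198208}$ ($A = \frac{1}{\left(- \frac{1}{43} - 72\right) 64} = \frac{1}{\left(- \frac{3097}{43}\right) 64} = \frac{1}{- \frac{198208}{43}} = - \frac{43}{198208} \approx -0.00021694$)
$\frac{\left(-7995 + 10418\right) \left(A - 7982\right)}{a} - \frac{29540}{13618} = \frac{\left(-7995 + 10418\right) \left(- \frac{43}{198208} - 7982\right)}{-21173} - \frac{29540}{13618} = 2423 \left(- \frac{1582096299}{198208}\right) \left(- \frac{1}{21173}\right) - \frac{14770}{6809} = \left(- \frac{3833419332477}{198208}\right) \left(- \frac{1}{21173}\right) - \frac{14770}{6809} = \frac{3833419332477}{4196657984} - \frac{14770}{6809} = \frac{26039767596412213}{28575044213056}$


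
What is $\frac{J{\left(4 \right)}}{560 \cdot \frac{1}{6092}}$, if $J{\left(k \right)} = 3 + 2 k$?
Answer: $\frac{16753}{140} \approx 119.66$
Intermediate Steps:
$\frac{J{\left(4 \right)}}{560 \cdot \frac{1}{6092}} = \frac{3 + 2 \cdot 4}{560 \cdot \frac{1}{6092}} = \frac{3 + 8}{560 \cdot \frac{1}{6092}} = \frac{11}{\frac{140}{1523}} = 11 \cdot \frac{1523}{140} = \frac{16753}{140}$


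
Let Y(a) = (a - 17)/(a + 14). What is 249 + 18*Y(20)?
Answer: 4260/17 ≈ 250.59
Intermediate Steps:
Y(a) = (-17 + a)/(14 + a)
249 + 18*Y(20) = 249 + 18*((-17 + 20)/(14 + 20)) = 249 + 18*(3/34) = 249 + 27/17 = 4260/17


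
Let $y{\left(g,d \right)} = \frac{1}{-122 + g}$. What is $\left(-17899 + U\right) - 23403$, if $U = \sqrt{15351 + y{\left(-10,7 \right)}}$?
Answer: $-41302 + \frac{\sqrt{66868923}}{66} \approx -41178.0$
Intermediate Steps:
$U = \frac{\sqrt{66868923}}{66}$ ($U = \sqrt{15351 + \frac{1}{-122 - 10}} = \sqrt{15351 + \frac{1}{-132}} = \sqrt{15351 - \frac{1}{132}} = \sqrt{\frac{2026331}{132}} = \frac{\sqrt{66868923}}{66} \approx 123.9$)
$\left(-17899 + U\right) - 23403 = \left(-17899 + \frac{\sqrt{66868923}}{66}\right) - 23403 = -41302 + \frac{\sqrt{66868923}}{66}$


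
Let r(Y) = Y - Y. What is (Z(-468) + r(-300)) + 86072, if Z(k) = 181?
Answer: 86253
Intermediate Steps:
r(Y) = 0
(Z(-468) + r(-300)) + 86072 = (181 + 0) + 86072 = 181 + 86072 = 86253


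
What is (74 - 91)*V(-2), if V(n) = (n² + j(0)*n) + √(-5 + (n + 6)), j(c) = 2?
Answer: -17*I ≈ -17.0*I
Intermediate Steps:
V(n) = n² + √(1 + n) + 2*n (V(n) = (n² + 2*n) + √(-5 + (n + 6)) = (n² + 2*n) + √(-5 + (6 + n)) = (n² + 2*n) + √(1 + n) = n² + √(1 + n) + 2*n)
(74 - 91)*V(-2) = (74 - 91)*((-2)² + √(1 - 2) + 2*(-2)) = -17*(4 + √(-1) - 4) = -17*(4 + I - 4) = -17*I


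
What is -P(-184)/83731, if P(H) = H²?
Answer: -33856/83731 ≈ -0.40434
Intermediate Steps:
-P(-184)/83731 = -(-184)²/83731 = -33856/83731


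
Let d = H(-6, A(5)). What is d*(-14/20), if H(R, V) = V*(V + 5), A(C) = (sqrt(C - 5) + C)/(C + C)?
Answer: -77/40 ≈ -1.9250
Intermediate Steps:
A(C) = (C + sqrt(-5 + C))/(2*C) (A(C) = (sqrt(-5 + C) + C)/((2*C)) = (C + sqrt(-5 + C))*(1/(2*C)) = (C + sqrt(-5 + C))/(2*C))
H(R, V) = V*(5 + V)
d = 11/4 (d = ((1/2)*(5 + sqrt(-5 + 5))/5)*(5 + (1/2)*(5 + sqrt(-5 + 5))/5) = ((1/2)*(1/5)*(5 + sqrt(0)))*(5 + (1/2)*(1/5)*(5 + sqrt(0))) = ((1/2)*(1/5)*(5 + 0))*(5 + (1/2)*(1/5)*(5 + 0)) = ((1/2)*(1/5)*5)*(5 + (1/2)*(1/5)*5) = (5 + 1/2)/2 = (1/2)*(11/2) = 11/4 ≈ 2.7500)
d*(-14/20) = 11*(-14/20)/4 = 11*(-14*1/20)/4 = (11/4)*(-7/10) = -77/40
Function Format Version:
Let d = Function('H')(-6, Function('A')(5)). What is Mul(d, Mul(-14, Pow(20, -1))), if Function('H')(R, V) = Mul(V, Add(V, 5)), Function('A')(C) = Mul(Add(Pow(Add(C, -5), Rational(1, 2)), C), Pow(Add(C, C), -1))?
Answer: Rational(-77, 40) ≈ -1.9250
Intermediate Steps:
Function('A')(C) = Mul(Rational(1, 2), Pow(C, -1), Add(C, Pow(Add(-5, C), Rational(1, 2)))) (Function('A')(C) = Mul(Add(Pow(Add(-5, C), Rational(1, 2)), C), Pow(Mul(2, C), -1)) = Mul(Add(C, Pow(Add(-5, C), Rational(1, 2))), Mul(Rational(1, 2), Pow(C, -1))) = Mul(Rational(1, 2), Pow(C, -1), Add(C, Pow(Add(-5, C), Rational(1, 2)))))
Function('H')(R, V) = Mul(V, Add(5, V))
d = Rational(11, 4) (d = Mul(Mul(Rational(1, 2), Pow(5, -1), Add(5, Pow(Add(-5, 5), Rational(1, 2)))), Add(5, Mul(Rational(1, 2), Pow(5, -1), Add(5, Pow(Add(-5, 5), Rational(1, 2)))))) = Mul(Mul(Rational(1, 2), Rational(1, 5), Add(5, Pow(0, Rational(1, 2)))), Add(5, Mul(Rational(1, 2), Rational(1, 5), Add(5, Pow(0, Rational(1, 2)))))) = Mul(Mul(Rational(1, 2), Rational(1, 5), Add(5, 0)), Add(5, Mul(Rational(1, 2), Rational(1, 5), Add(5, 0)))) = Mul(Mul(Rational(1, 2), Rational(1, 5), 5), Add(5, Mul(Rational(1, 2), Rational(1, 5), 5))) = Mul(Rational(1, 2), Add(5, Rational(1, 2))) = Mul(Rational(1, 2), Rational(11, 2)) = Rational(11, 4) ≈ 2.7500)
Mul(d, Mul(-14, Pow(20, -1))) = Mul(Rational(11, 4), Mul(-14, Pow(20, -1))) = Mul(Rational(11, 4), Mul(-14, Rational(1, 20))) = Mul(Rational(11, 4), Rational(-7, 10)) = Rational(-77, 40)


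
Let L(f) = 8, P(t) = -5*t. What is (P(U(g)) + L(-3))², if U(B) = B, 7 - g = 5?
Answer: 4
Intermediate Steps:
g = 2 (g = 7 - 1*5 = 7 - 5 = 2)
(P(U(g)) + L(-3))² = (-5*2 + 8)² = (-10 + 8)² = (-2)² = 4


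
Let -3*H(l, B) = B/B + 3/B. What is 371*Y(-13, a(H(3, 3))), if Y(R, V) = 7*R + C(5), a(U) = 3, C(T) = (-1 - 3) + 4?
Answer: -33761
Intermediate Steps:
C(T) = 0 (C(T) = -4 + 4 = 0)
H(l, B) = -1/3 - 1/B (H(l, B) = -(B/B + 3/B)/3 = -(1 + 3/B)/3 = -1/3 - 1/B)
Y(R, V) = 7*R (Y(R, V) = 7*R + 0 = 7*R)
371*Y(-13, a(H(3, 3))) = 371*(7*(-13)) = 371*(-91) = -33761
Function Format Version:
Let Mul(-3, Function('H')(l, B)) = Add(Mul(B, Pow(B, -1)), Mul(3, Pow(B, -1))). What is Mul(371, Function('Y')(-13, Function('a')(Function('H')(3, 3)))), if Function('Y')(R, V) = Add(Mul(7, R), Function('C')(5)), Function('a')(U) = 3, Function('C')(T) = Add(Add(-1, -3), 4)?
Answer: -33761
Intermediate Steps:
Function('C')(T) = 0 (Function('C')(T) = Add(-4, 4) = 0)
Function('H')(l, B) = Add(Rational(-1, 3), Mul(-1, Pow(B, -1))) (Function('H')(l, B) = Mul(Rational(-1, 3), Add(Mul(B, Pow(B, -1)), Mul(3, Pow(B, -1)))) = Mul(Rational(-1, 3), Add(1, Mul(3, Pow(B, -1)))) = Add(Rational(-1, 3), Mul(-1, Pow(B, -1))))
Function('Y')(R, V) = Mul(7, R) (Function('Y')(R, V) = Add(Mul(7, R), 0) = Mul(7, R))
Mul(371, Function('Y')(-13, Function('a')(Function('H')(3, 3)))) = Mul(371, Mul(7, -13)) = Mul(371, -91) = -33761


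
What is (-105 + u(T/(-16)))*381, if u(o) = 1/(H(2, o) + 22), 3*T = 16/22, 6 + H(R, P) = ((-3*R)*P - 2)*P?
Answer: -51695731/1293 ≈ -39981.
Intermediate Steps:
H(R, P) = -6 + P*(-2 - 3*P*R) (H(R, P) = -6 + ((-3*R)*P - 2)*P = -6 + (-3*P*R - 2)*P = -6 + (-2 - 3*P*R)*P = -6 + P*(-2 - 3*P*R))
T = 8/33 (T = (16/22)/3 = (16*(1/22))/3 = (1/3)*(8/11) = 8/33 ≈ 0.24242)
u(o) = 1/(16 - 6*o**2 - 2*o) (u(o) = 1/((-6 - 2*o - 3*2*o**2) + 22) = 1/((-6 - 2*o - 6*o**2) + 22) = 1/((-6 - 6*o**2 - 2*o) + 22) = 1/(16 - 6*o**2 - 2*o))
(-105 + u(T/(-16)))*381 = (-105 - 1/(-16 + 2*((8/33)/(-16)) + 6*((8/33)/(-16))**2))*381 = (-105 - 1/(-16 + 2*((8/33)*(-1/16)) + 6*((8/33)*(-1/16))**2))*381 = (-105 - 1/(-16 + 2*(-1/66) + 6*(-1/66)**2))*381 = (-105 - 1/(-16 - 1/33 + 6*(1/4356)))*381 = (-105 - 1/(-16 - 1/33 + 1/726))*381 = (-105 - 1/(-3879/242))*381 = (-105 - 1*(-242/3879))*381 = (-105 + 242/3879)*381 = -407053/3879*381 = -51695731/1293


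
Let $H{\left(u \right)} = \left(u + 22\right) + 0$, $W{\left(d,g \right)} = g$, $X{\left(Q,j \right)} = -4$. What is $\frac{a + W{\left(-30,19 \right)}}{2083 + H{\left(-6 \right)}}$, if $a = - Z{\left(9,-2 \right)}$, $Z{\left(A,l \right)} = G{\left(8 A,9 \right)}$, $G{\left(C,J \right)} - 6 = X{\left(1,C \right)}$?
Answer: $\frac{17}{2099} \approx 0.0080991$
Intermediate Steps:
$G{\left(C,J \right)} = 2$ ($G{\left(C,J \right)} = 6 - 4 = 2$)
$Z{\left(A,l \right)} = 2$
$a = -2$ ($a = \left(-1\right) 2 = -2$)
$H{\left(u \right)} = 22 + u$ ($H{\left(u \right)} = \left(22 + u\right) + 0 = 22 + u$)
$\frac{a + W{\left(-30,19 \right)}}{2083 + H{\left(-6 \right)}} = \frac{-2 + 19}{2083 + \left(22 - 6\right)} = \frac{17}{2083 + 16} = \frac{17}{2099}$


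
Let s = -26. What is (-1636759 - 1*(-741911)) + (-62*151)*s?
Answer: -651436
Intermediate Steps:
(-1636759 - 1*(-741911)) + (-62*151)*s = (-1636759 - 1*(-741911)) - 62*151*(-26) = (-1636759 + 741911) - 9362*(-26) = -894848 + 243412 = -651436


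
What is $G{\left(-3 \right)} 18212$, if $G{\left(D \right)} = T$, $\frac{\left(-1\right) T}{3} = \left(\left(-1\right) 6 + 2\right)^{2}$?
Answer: $-874176$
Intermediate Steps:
$T = -48$ ($T = - 3 \left(\left(-1\right) 6 + 2\right)^{2} = - 3 \left(-6 + 2\right)^{2} = - 3 \left(-4\right)^{2} = \left(-3\right) 16 = -48$)
$G{\left(D \right)} = -48$
$G{\left(-3 \right)} 18212 = \left(-48\right) 18212 = -874176$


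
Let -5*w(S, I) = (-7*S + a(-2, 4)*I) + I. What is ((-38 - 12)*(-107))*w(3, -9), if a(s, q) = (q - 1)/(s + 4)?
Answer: 46545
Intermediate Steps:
a(s, q) = (-1 + q)/(4 + s)
w(S, I) = -I/2 + 7*S/5 (w(S, I) = -((-7*S + ((-1 + 4)/(4 - 2))*I) + I)/5 = -((-7*S + (3/2)*I) + I)/5 = -((-7*S + ((½)*3)*I) + I)/5 = -((-7*S + 3*I/2) + I)/5 = -(-7*S + 5*I/2)/5 = -I/2 + 7*S/5)
((-38 - 12)*(-107))*w(3, -9) = ((-38 - 12)*(-107))*(-½*(-9) + (7/5)*3) = (-50*(-107))*(9/2 + 21/5) = 5350*(87/10) = 46545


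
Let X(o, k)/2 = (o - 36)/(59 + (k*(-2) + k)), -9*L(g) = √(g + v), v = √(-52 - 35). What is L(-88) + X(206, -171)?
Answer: 34/23 - √(-88 + I*√87)/9 ≈ 1.4231 - 1.0438*I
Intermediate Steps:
v = I*√87 (v = √(-87) = I*√87 ≈ 9.3274*I)
L(g) = -√(g + I*√87)/9
X(o, k) = 2*(-36 + o)/(59 - k) (X(o, k) = 2*((o - 36)/(59 + (k*(-2) + k))) = 2*((-36 + o)/(59 + (-2*k + k))) = 2*((-36 + o)/(59 - k)) = 2*(-36 + o)/(59 - k))
L(-88) + X(206, -171) = -√(-88 + I*√87)/9 + 2*(36 - 1*206)/(-59 - 171) = -√(-88 + I*√87)/9 + 2*(36 - 206)/(-230) = -√(-88 + I*√87)/9 + 2*(-1/230)*(-170) = -√(-88 + I*√87)/9 + 34/23 = 34/23 - √(-88 + I*√87)/9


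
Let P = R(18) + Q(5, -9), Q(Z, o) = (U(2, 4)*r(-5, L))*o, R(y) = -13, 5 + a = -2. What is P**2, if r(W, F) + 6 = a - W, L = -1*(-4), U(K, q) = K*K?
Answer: 75625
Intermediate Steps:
a = -7 (a = -5 - 2 = -7)
U(K, q) = K**2
L = 4
r(W, F) = -13 - W (r(W, F) = -6 + (-7 - W) = -13 - W)
Q(Z, o) = -32*o (Q(Z, o) = (2**2*(-13 - 1*(-5)))*o = (4*(-13 + 5))*o = (4*(-8))*o = -32*o)
P = 275 (P = -13 - 32*(-9) = -13 + 288 = 275)
P**2 = 275**2 = 75625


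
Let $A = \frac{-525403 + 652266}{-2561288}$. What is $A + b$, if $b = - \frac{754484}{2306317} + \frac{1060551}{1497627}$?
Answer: $\frac{325838862729094255}{982966159593823288} \approx 0.33149$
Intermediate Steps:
$A = - \frac{126863}{2561288}$ ($A = 126863 \left(- \frac{1}{2561288}\right) = - \frac{126863}{2561288} \approx -0.049531$)
$b = \frac{146225687911}{383778067751}$ ($b = \left(-754484\right) \frac{1}{2306317} + 1060551 \cdot \frac{1}{1497627} = - \frac{754484}{2306317} + \frac{117839}{166403} = \frac{146225687911}{383778067751} \approx 0.38102$)
$A + b = - \frac{126863}{2561288} + \frac{146225687911}{383778067751} = \frac{325838862729094255}{982966159593823288}$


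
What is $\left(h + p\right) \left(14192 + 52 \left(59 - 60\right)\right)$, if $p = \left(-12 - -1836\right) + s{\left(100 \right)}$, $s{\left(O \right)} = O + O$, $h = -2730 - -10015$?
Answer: $131629260$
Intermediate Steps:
$h = 7285$ ($h = -2730 + 10015 = 7285$)
$s{\left(O \right)} = 2 O$
$p = 2024$ ($p = \left(-12 - -1836\right) + 2 \cdot 100 = \left(-12 + 1836\right) + 200 = 1824 + 200 = 2024$)
$\left(h + p\right) \left(14192 + 52 \left(59 - 60\right)\right) = \left(7285 + 2024\right) \left(14192 + 52 \left(59 - 60\right)\right) = 9309 \left(14192 + 52 \left(-1\right)\right) = 9309 \left(14192 - 52\right) = 9309 \cdot 14140 = 131629260$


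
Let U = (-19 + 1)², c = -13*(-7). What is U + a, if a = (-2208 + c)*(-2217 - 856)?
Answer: 6505865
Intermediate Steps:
c = 91
a = 6505541 (a = (-2208 + 91)*(-2217 - 856) = -2117*(-3073) = 6505541)
U = 324 (U = (-18)² = 324)
U + a = 324 + 6505541 = 6505865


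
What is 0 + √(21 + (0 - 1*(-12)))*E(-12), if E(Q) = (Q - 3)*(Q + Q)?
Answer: 360*√33 ≈ 2068.0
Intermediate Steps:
E(Q) = 2*Q*(-3 + Q) (E(Q) = (-3 + Q)*(2*Q) = 2*Q*(-3 + Q))
0 + √(21 + (0 - 1*(-12)))*E(-12) = 0 + √(21 + (0 - 1*(-12)))*(2*(-12)*(-3 - 12)) = 0 + √(21 + (0 + 12))*(2*(-12)*(-15)) = 0 + √(21 + 12)*360 = 0 + √33*360 = 0 + 360*√33 = 360*√33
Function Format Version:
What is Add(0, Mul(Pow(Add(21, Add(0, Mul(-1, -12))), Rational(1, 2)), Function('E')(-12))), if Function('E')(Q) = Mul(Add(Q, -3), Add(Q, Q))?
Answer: Mul(360, Pow(33, Rational(1, 2))) ≈ 2068.0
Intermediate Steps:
Function('E')(Q) = Mul(2, Q, Add(-3, Q)) (Function('E')(Q) = Mul(Add(-3, Q), Mul(2, Q)) = Mul(2, Q, Add(-3, Q)))
Add(0, Mul(Pow(Add(21, Add(0, Mul(-1, -12))), Rational(1, 2)), Function('E')(-12))) = Add(0, Mul(Pow(Add(21, Add(0, Mul(-1, -12))), Rational(1, 2)), Mul(2, -12, Add(-3, -12)))) = Add(0, Mul(Pow(Add(21, Add(0, 12)), Rational(1, 2)), Mul(2, -12, -15))) = Add(0, Mul(Pow(Add(21, 12), Rational(1, 2)), 360)) = Add(0, Mul(Pow(33, Rational(1, 2)), 360)) = Add(0, Mul(360, Pow(33, Rational(1, 2)))) = Mul(360, Pow(33, Rational(1, 2)))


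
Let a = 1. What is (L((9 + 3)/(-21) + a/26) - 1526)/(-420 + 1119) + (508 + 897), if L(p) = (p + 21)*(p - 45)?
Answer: 32449498481/23153676 ≈ 1401.5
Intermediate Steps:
L(p) = (-45 + p)*(21 + p) (L(p) = (21 + p)*(-45 + p) = (-45 + p)*(21 + p))
(L((9 + 3)/(-21) + a/26) - 1526)/(-420 + 1119) + (508 + 897) = ((-945 + ((9 + 3)/(-21) + 1/26)**2 - 24*((9 + 3)/(-21) + 1/26)) - 1526)/(-420 + 1119) + (508 + 897) = ((-945 + (12*(-1/21) + 1*(1/26))**2 - 24*(12*(-1/21) + 1*(1/26))) - 1526)/699 + 1405 = ((-945 + (-4/7 + 1/26)**2 - 24*(-4/7 + 1/26)) - 1526)*(1/699) + 1405 = ((-945 + (-97/182)**2 - 24*(-97/182)) - 1526)*(1/699) + 1405 = ((-945 + 9409/33124 + 1164/91) - 1526)*(1/699) + 1405 = (-30869075/33124 - 1526)*(1/699) + 1405 = -81416299/33124*1/699 + 1405 = -81416299/23153676 + 1405 = 32449498481/23153676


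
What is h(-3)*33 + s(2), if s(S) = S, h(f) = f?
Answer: -97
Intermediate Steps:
h(-3)*33 + s(2) = -3*33 + 2 = -99 + 2 = -97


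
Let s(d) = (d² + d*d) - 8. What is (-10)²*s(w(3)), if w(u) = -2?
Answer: 0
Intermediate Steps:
s(d) = -8 + 2*d² (s(d) = (d² + d²) - 8 = 2*d² - 8 = -8 + 2*d²)
(-10)²*s(w(3)) = (-10)²*(-8 + 2*(-2)²) = 100*(-8 + 2*4) = 100*(-8 + 8) = 100*0 = 0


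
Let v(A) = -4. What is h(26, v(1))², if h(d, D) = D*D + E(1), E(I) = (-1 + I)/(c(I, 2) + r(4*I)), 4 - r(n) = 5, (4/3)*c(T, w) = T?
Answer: 256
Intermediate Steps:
c(T, w) = 3*T/4
r(n) = -1 (r(n) = 4 - 1*5 = 4 - 5 = -1)
E(I) = (-1 + I)/(-1 + 3*I/4) (E(I) = (-1 + I)/(3*I/4 - 1) = (-1 + I)/(-1 + 3*I/4))
h(d, D) = D² (h(d, D) = D*D + 4*(-1 + 1)/(-4 + 3*1) = D² + 4*0/(-4 + 3) = D² + 4*0/(-1) = D² + 4*(-1)*0 = D² + 0 = D²)
h(26, v(1))² = ((-4)²)² = 16² = 256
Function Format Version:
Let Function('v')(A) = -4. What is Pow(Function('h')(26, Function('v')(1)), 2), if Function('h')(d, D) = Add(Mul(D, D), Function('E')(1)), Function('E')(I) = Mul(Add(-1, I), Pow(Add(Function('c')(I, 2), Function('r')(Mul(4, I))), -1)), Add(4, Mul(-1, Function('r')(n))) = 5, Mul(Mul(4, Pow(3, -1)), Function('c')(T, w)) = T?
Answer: 256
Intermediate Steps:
Function('c')(T, w) = Mul(Rational(3, 4), T)
Function('r')(n) = -1 (Function('r')(n) = Add(4, Mul(-1, 5)) = Add(4, -5) = -1)
Function('E')(I) = Mul(Pow(Add(-1, Mul(Rational(3, 4), I)), -1), Add(-1, I)) (Function('E')(I) = Mul(Add(-1, I), Pow(Add(Mul(Rational(3, 4), I), -1), -1)) = Mul(Add(-1, I), Pow(Add(-1, Mul(Rational(3, 4), I)), -1)) = Mul(Pow(Add(-1, Mul(Rational(3, 4), I)), -1), Add(-1, I)))
Function('h')(d, D) = Pow(D, 2) (Function('h')(d, D) = Add(Mul(D, D), Mul(4, Pow(Add(-4, Mul(3, 1)), -1), Add(-1, 1))) = Add(Pow(D, 2), Mul(4, Pow(Add(-4, 3), -1), 0)) = Add(Pow(D, 2), Mul(4, Pow(-1, -1), 0)) = Add(Pow(D, 2), Mul(4, -1, 0)) = Add(Pow(D, 2), 0) = Pow(D, 2))
Pow(Function('h')(26, Function('v')(1)), 2) = Pow(Pow(-4, 2), 2) = Pow(16, 2) = 256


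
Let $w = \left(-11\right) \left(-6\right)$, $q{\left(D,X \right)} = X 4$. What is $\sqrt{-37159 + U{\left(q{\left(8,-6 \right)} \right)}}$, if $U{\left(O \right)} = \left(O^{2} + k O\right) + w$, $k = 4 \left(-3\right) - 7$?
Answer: $i \sqrt{36061} \approx 189.9 i$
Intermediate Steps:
$q{\left(D,X \right)} = 4 X$
$w = 66$
$k = -19$ ($k = -12 - 7 = -19$)
$U{\left(O \right)} = 66 + O^{2} - 19 O$ ($U{\left(O \right)} = \left(O^{2} - 19 O\right) + 66 = 66 + O^{2} - 19 O$)
$\sqrt{-37159 + U{\left(q{\left(8,-6 \right)} \right)}} = \sqrt{-37159 + \left(66 + \left(4 \left(-6\right)\right)^{2} - 19 \cdot 4 \left(-6\right)\right)} = \sqrt{-37159 + \left(66 + \left(-24\right)^{2} - -456\right)} = \sqrt{-37159 + \left(66 + 576 + 456\right)} = \sqrt{-37159 + 1098} = \sqrt{-36061} = i \sqrt{36061}$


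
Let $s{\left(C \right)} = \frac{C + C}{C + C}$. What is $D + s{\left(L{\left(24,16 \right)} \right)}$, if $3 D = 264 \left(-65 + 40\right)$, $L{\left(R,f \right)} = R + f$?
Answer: $-2199$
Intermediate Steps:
$s{\left(C \right)} = 1$ ($s{\left(C \right)} = \frac{2 C}{2 C} = 2 C \frac{1}{2 C} = 1$)
$D = -2200$ ($D = \frac{264 \left(-65 + 40\right)}{3} = \frac{264 \left(-25\right)}{3} = \frac{1}{3} \left(-6600\right) = -2200$)
$D + s{\left(L{\left(24,16 \right)} \right)} = -2200 + 1 = -2199$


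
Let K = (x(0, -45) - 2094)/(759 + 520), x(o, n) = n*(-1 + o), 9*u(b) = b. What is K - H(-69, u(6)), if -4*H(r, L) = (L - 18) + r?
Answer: -355849/15348 ≈ -23.185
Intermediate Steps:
u(b) = b/9
H(r, L) = 9/2 - L/4 - r/4 (H(r, L) = -((L - 18) + r)/4 = -((-18 + L) + r)/4 = -(-18 + L + r)/4 = 9/2 - L/4 - r/4)
K = -2049/1279 (K = (-45*(-1 + 0) - 2094)/(759 + 520) = (-45*(-1) - 2094)/1279 = (45 - 2094)*(1/1279) = -2049*1/1279 = -2049/1279 ≈ -1.6020)
K - H(-69, u(6)) = -2049/1279 - (9/2 - 6/36 - ¼*(-69)) = -2049/1279 - (9/2 - ¼*⅔ + 69/4) = -2049/1279 - (9/2 - ⅙ + 69/4) = -2049/1279 - 1*259/12 = -2049/1279 - 259/12 = -355849/15348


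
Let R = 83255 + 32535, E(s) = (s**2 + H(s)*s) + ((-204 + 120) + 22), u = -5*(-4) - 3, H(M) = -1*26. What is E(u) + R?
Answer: 115575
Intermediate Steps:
H(M) = -26
u = 17 (u = 20 - 3 = 17)
E(s) = -62 + s**2 - 26*s (E(s) = (s**2 - 26*s) + ((-204 + 120) + 22) = (s**2 - 26*s) + (-84 + 22) = (s**2 - 26*s) - 62 = -62 + s**2 - 26*s)
R = 115790
E(u) + R = (-62 + 17**2 - 26*17) + 115790 = (-62 + 289 - 442) + 115790 = -215 + 115790 = 115575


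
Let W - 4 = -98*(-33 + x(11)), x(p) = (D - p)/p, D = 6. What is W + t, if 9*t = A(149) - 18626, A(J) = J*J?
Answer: 364297/99 ≈ 3679.8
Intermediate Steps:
A(J) = J²
x(p) = (6 - p)/p
W = 36108/11 (W = 4 - 98*(-33 + (6 - 1*11)/11) = 4 - 98*(-33 + (6 - 11)/11) = 4 - 98*(-33 + (1/11)*(-5)) = 4 - 98*(-33 - 5/11) = 4 - 98*(-368/11) = 4 + 36064/11 = 36108/11 ≈ 3282.5)
t = 3575/9 (t = (149² - 18626)/9 = (22201 - 18626)/9 = (⅑)*3575 = 3575/9 ≈ 397.22)
W + t = 36108/11 + 3575/9 = 364297/99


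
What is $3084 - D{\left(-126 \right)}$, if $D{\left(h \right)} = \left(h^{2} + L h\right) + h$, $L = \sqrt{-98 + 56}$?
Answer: $-12666 + 126 i \sqrt{42} \approx -12666.0 + 816.57 i$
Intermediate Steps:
$L = i \sqrt{42}$ ($L = \sqrt{-42} = i \sqrt{42} \approx 6.4807 i$)
$D{\left(h \right)} = h + h^{2} + i h \sqrt{42}$ ($D{\left(h \right)} = \left(h^{2} + i \sqrt{42} h\right) + h = \left(h^{2} + i h \sqrt{42}\right) + h = h + h^{2} + i h \sqrt{42}$)
$3084 - D{\left(-126 \right)} = 3084 - - 126 \left(1 - 126 + i \sqrt{42}\right) = 3084 - - 126 \left(-125 + i \sqrt{42}\right) = 3084 - \left(15750 - 126 i \sqrt{42}\right) = -12666 + 126 i \sqrt{42}$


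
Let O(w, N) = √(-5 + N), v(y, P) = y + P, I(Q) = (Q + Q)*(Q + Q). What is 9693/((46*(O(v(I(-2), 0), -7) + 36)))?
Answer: 29079/5014 - 3231*I*√3/10028 ≈ 5.7996 - 0.55806*I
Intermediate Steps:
I(Q) = 4*Q² (I(Q) = (2*Q)*(2*Q) = 4*Q²)
v(y, P) = P + y
9693/((46*(O(v(I(-2), 0), -7) + 36))) = 9693/((46*(√(-5 - 7) + 36))) = 9693/((46*(√(-12) + 36))) = 9693/((46*(2*I*√3 + 36))) = 9693/((46*(36 + 2*I*√3))) = 9693/(1656 + 92*I*√3)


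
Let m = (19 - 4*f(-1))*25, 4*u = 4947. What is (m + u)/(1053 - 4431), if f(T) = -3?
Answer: -8047/13512 ≈ -0.59554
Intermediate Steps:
u = 4947/4 (u = (¼)*4947 = 4947/4 ≈ 1236.8)
m = 775 (m = (19 - 4*(-3))*25 = (19 + 12)*25 = 31*25 = 775)
(m + u)/(1053 - 4431) = (775 + 4947/4)/(1053 - 4431) = (8047/4)/(-3378) = (8047/4)*(-1/3378) = -8047/13512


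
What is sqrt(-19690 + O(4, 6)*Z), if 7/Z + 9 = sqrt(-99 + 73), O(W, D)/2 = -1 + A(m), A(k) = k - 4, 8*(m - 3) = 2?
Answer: sqrt(-901628866 + 10486*I*sqrt(26))/214 ≈ 0.0041604 + 140.31*I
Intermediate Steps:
m = 13/4 (m = 3 + (1/8)*2 = 3 + 1/4 = 13/4 ≈ 3.2500)
A(k) = -4 + k
O(W, D) = -7/2 (O(W, D) = 2*(-1 + (-4 + 13/4)) = 2*(-1 - 3/4) = 2*(-7/4) = -7/2)
Z = 7/(-9 + I*sqrt(26)) (Z = 7/(-9 + sqrt(-99 + 73)) = 7/(-9 + sqrt(-26)) = 7/(-9 + I*sqrt(26)) ≈ -0.58879 - 0.33358*I)
sqrt(-19690 + O(4, 6)*Z) = sqrt(-19690 - 7*(-63/107 - 7*I*sqrt(26)/107)/2) = sqrt(-19690 + (441/214 + 49*I*sqrt(26)/214)) = sqrt(-4213219/214 + 49*I*sqrt(26)/214)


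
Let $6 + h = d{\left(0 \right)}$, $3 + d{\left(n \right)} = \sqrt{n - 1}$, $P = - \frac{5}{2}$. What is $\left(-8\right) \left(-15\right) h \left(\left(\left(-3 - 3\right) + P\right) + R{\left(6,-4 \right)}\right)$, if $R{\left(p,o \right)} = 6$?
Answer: $2700 - 300 i \approx 2700.0 - 300.0 i$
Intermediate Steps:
$P = - \frac{5}{2}$ ($P = \left(-5\right) \frac{1}{2} = - \frac{5}{2} \approx -2.5$)
$d{\left(n \right)} = -3 + \sqrt{-1 + n}$ ($d{\left(n \right)} = -3 + \sqrt{n - 1} = -3 + \sqrt{-1 + n}$)
$h = -9 + i$ ($h = -6 - \left(3 - \sqrt{-1 + 0}\right) = -6 - \left(3 - \sqrt{-1}\right) = -6 - \left(3 - i\right) = -9 + i \approx -9.0 + 1.0 i$)
$\left(-8\right) \left(-15\right) h \left(\left(\left(-3 - 3\right) + P\right) + R{\left(6,-4 \right)}\right) = \left(-8\right) \left(-15\right) \left(-9 + i\right) \left(\left(\left(-3 - 3\right) - \frac{5}{2}\right) + 6\right) = 120 \left(-9 + i\right) \left(\left(-6 - \frac{5}{2}\right) + 6\right) = 120 \left(-9 + i\right) \left(- \frac{17}{2} + 6\right) = 120 \left(-9 + i\right) \left(- \frac{5}{2}\right) = 120 \left(\frac{45}{2} - \frac{5 i}{2}\right) = 2700 - 300 i$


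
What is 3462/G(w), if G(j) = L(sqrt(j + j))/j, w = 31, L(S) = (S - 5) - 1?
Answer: 321966/13 + 53661*sqrt(62)/13 ≈ 57269.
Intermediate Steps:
L(S) = -6 + S (L(S) = (-5 + S) - 1 = -6 + S)
G(j) = (-6 + sqrt(2)*sqrt(j))/j (G(j) = (-6 + sqrt(j + j))/j = (-6 + sqrt(2*j))/j = (-6 + sqrt(2)*sqrt(j))/j)
3462/G(w) = 3462/(((-6 + sqrt(2)*sqrt(31))/31)) = 3462/(((-6 + sqrt(62))/31)) = 3462/(-6/31 + sqrt(62)/31)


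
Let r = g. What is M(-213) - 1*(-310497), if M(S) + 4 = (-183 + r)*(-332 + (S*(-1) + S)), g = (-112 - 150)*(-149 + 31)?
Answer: -9892863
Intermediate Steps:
g = 30916 (g = -262*(-118) = 30916)
r = 30916
M(S) = -10203360 (M(S) = -4 + (-183 + 30916)*(-332 + (S*(-1) + S)) = -4 + 30733*(-332 + (-S + S)) = -4 + 30733*(-332 + 0) = -4 + 30733*(-332) = -4 - 10203356 = -10203360)
M(-213) - 1*(-310497) = -10203360 - 1*(-310497) = -10203360 + 310497 = -9892863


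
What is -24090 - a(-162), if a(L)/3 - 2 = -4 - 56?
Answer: -23916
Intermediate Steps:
a(L) = -174 (a(L) = 6 + 3*(-4 - 56) = 6 + 3*(-60) = 6 - 180 = -174)
-24090 - a(-162) = -24090 - 1*(-174) = -24090 + 174 = -23916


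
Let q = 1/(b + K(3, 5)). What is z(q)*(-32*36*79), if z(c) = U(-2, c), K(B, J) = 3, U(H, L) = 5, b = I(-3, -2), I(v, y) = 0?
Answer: -455040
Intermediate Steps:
b = 0
q = 1/3 (q = 1/(0 + 3) = 1/3 ≈ 0.33333)
z(c) = 5
z(q)*(-32*36*79) = 5*(-32*36*79) = 5*(-1152*79) = 5*(-91008) = -455040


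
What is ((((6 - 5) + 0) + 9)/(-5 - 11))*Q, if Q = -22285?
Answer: 111425/8 ≈ 13928.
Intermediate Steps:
((((6 - 5) + 0) + 9)/(-5 - 11))*Q = ((((6 - 5) + 0) + 9)/(-5 - 11))*(-22285) = (((1 + 0) + 9)/(-16))*(-22285) = ((1 + 9)*(-1/16))*(-22285) = (10*(-1/16))*(-22285) = -5/8*(-22285) = 111425/8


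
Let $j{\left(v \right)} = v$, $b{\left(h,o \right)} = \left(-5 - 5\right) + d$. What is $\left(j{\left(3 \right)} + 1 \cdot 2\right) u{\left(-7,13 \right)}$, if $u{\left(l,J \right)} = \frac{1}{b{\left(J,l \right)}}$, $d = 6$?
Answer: $- \frac{5}{4} \approx -1.25$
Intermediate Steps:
$b{\left(h,o \right)} = -4$ ($b{\left(h,o \right)} = \left(-5 - 5\right) + 6 = -10 + 6 = -4$)
$u{\left(l,J \right)} = - \frac{1}{4}$ ($u{\left(l,J \right)} = \frac{1}{-4} = - \frac{1}{4}$)
$\left(j{\left(3 \right)} + 1 \cdot 2\right) u{\left(-7,13 \right)} = \left(3 + 1 \cdot 2\right) \left(- \frac{1}{4}\right) = \left(3 + 2\right) \left(- \frac{1}{4}\right) = 5 \left(- \frac{1}{4}\right) = - \frac{5}{4}$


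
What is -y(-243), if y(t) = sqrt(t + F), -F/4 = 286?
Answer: -I*sqrt(1387) ≈ -37.242*I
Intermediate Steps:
F = -1144 (F = -4*286 = -1144)
y(t) = sqrt(-1144 + t) (y(t) = sqrt(t - 1144) = sqrt(-1144 + t))
-y(-243) = -sqrt(-1144 - 243) = -sqrt(-1387) = -I*sqrt(1387)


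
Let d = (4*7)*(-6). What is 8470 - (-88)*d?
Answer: -6314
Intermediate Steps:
d = -168 (d = 28*(-6) = -168)
8470 - (-88)*d = 8470 - (-88)*(-168) = 8470 - 1*14784 = 8470 - 14784 = -6314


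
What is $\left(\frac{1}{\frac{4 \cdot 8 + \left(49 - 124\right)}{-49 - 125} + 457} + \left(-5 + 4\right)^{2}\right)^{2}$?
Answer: $\frac{6357670225}{6329952721} \approx 1.0044$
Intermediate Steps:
$\left(\frac{1}{\frac{4 \cdot 8 + \left(49 - 124\right)}{-49 - 125} + 457} + \left(-5 + 4\right)^{2}\right)^{2} = \left(\frac{1}{\frac{32 + \left(49 - 124\right)}{-174} + 457} + \left(-1\right)^{2}\right)^{2} = \left(\frac{1}{\left(32 - 75\right) \left(- \frac{1}{174}\right) + 457} + 1\right)^{2} = \left(\frac{1}{\left(-43\right) \left(- \frac{1}{174}\right) + 457} + 1\right)^{2} = \left(\frac{1}{\frac{43}{174} + 457} + 1\right)^{2} = \left(\frac{1}{\frac{79561}{174}} + 1\right)^{2} = \left(\frac{174}{79561} + 1\right)^{2} = \left(\frac{79735}{79561}\right)^{2} = \frac{6357670225}{6329952721}$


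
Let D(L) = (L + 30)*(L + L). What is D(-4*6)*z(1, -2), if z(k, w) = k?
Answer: -288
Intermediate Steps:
D(L) = 2*L*(30 + L) (D(L) = (30 + L)*(2*L) = 2*L*(30 + L))
D(-4*6)*z(1, -2) = (2*(-4*6)*(30 - 4*6))*1 = (2*(-24)*(30 - 24))*1 = (2*(-24)*6)*1 = -288*1 = -288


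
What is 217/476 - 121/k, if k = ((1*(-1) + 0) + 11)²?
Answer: -641/850 ≈ -0.75412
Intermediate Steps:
k = 100 (k = ((-1 + 0) + 11)² = (-1 + 11)² = 10² = 100)
217/476 - 121/k = 217/476 - 121/100 = 217*(1/476) - 121*1/100 = 31/68 - 121/100 = -641/850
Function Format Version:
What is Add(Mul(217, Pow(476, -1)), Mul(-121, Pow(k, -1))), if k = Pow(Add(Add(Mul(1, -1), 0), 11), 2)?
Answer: Rational(-641, 850) ≈ -0.75412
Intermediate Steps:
k = 100 (k = Pow(Add(Add(-1, 0), 11), 2) = Pow(Add(-1, 11), 2) = Pow(10, 2) = 100)
Add(Mul(217, Pow(476, -1)), Mul(-121, Pow(k, -1))) = Add(Mul(217, Pow(476, -1)), Mul(-121, Pow(100, -1))) = Add(Mul(217, Rational(1, 476)), Mul(-121, Rational(1, 100))) = Add(Rational(31, 68), Rational(-121, 100)) = Rational(-641, 850)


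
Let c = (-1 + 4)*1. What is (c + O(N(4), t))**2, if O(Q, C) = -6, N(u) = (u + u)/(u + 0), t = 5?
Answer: 9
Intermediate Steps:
N(u) = 2 (N(u) = (2*u)/u = 2)
c = 3 (c = 3*1 = 3)
(c + O(N(4), t))**2 = (3 - 6)**2 = (-3)**2 = 9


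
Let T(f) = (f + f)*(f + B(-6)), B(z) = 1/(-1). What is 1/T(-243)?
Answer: 1/118584 ≈ 8.4328e-6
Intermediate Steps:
B(z) = -1
T(f) = 2*f*(-1 + f) (T(f) = (f + f)*(f - 1) = (2*f)*(-1 + f) = 2*f*(-1 + f))
1/T(-243) = 1/(2*(-243)*(-1 - 243)) = 1/(2*(-243)*(-244)) = 1/118584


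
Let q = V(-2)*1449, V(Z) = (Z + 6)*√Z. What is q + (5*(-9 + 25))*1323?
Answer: 105840 + 5796*I*√2 ≈ 1.0584e+5 + 8196.8*I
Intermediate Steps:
V(Z) = √Z*(6 + Z) (V(Z) = (6 + Z)*√Z = √Z*(6 + Z))
q = 5796*I*√2 (q = (√(-2)*(6 - 2))*1449 = ((I*√2)*4)*1449 = (4*I*√2)*1449 = 5796*I*√2 ≈ 8196.8*I)
q + (5*(-9 + 25))*1323 = 5796*I*√2 + (5*(-9 + 25))*1323 = 5796*I*√2 + (5*16)*1323 = 5796*I*√2 + 80*1323 = 5796*I*√2 + 105840 = 105840 + 5796*I*√2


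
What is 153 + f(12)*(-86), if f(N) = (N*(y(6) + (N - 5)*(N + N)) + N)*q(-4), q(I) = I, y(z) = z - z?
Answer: 697785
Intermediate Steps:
y(z) = 0
f(N) = -4*N - 8*N**2*(-5 + N) (f(N) = (N*(0 + (N - 5)*(N + N)) + N)*(-4) = (N*(0 + (-5 + N)*(2*N)) + N)*(-4) = (N*(0 + 2*N*(-5 + N)) + N)*(-4) = (N*(2*N*(-5 + N)) + N)*(-4) = (2*N**2*(-5 + N) + N)*(-4) = (N + 2*N**2*(-5 + N))*(-4) = -4*N - 8*N**2*(-5 + N))
153 + f(12)*(-86) = 153 + (4*12*(-1 - 2*12**2 + 10*12))*(-86) = 153 + (4*12*(-1 - 2*144 + 120))*(-86) = 153 + (4*12*(-1 - 288 + 120))*(-86) = 153 + (4*12*(-169))*(-86) = 153 - 8112*(-86) = 153 + 697632 = 697785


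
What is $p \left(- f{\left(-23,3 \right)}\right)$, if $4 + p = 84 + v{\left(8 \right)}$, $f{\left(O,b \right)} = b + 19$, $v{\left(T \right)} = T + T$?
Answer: $-2112$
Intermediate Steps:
$v{\left(T \right)} = 2 T$
$f{\left(O,b \right)} = 19 + b$
$p = 96$ ($p = -4 + \left(84 + 2 \cdot 8\right) = -4 + \left(84 + 16\right) = -4 + 100 = 96$)
$p \left(- f{\left(-23,3 \right)}\right) = 96 \left(- (19 + 3)\right) = 96 \left(\left(-1\right) 22\right) = 96 \left(-22\right) = -2112$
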